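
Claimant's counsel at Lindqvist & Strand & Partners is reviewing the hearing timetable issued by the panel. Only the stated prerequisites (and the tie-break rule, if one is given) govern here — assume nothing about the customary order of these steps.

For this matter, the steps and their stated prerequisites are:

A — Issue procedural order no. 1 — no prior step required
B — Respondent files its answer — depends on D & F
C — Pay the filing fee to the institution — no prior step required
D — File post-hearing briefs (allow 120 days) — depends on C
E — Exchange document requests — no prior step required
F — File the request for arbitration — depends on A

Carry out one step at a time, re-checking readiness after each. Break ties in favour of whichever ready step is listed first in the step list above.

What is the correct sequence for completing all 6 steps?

A, C and E have no prerequisites; A is listed earlier, so A is first.
Now C, E and F have their prerequisites met. C is listed earlier, so C next.
Ready: D, E and F. D is listed earlier → D.
Ready: E and F. E is listed earlier → E.
That leaves F as the only ready step → F.
B is the only step now ready → B.

A → C → D → E → F → B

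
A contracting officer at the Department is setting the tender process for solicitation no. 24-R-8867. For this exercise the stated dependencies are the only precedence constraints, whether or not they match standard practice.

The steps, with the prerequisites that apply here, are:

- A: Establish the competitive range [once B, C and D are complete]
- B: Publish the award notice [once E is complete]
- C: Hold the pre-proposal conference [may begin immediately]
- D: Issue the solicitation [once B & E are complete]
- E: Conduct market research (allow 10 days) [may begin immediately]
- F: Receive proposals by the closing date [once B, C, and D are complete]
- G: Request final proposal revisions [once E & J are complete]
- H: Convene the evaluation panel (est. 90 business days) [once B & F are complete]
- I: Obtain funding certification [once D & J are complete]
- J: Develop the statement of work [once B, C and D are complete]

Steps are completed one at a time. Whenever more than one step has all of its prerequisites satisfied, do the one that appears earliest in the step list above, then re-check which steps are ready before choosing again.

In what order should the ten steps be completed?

Nothing is required for C and E. C is listed earlier → C first.
That leaves E as the only ready step → E.
B is the only step now ready → B.
D is the only step now ready → D.
Ready: A, F and J. A is listed earlier → A.
F and J are both available; F is listed earlier → F.
Ready: H and J. H is listed earlier → H.
J needed B, C and D, now all done → J.
G and I are both available; G is listed earlier → G.
I needed D and J, now all done → I.

C, E, B, D, A, F, H, J, G, I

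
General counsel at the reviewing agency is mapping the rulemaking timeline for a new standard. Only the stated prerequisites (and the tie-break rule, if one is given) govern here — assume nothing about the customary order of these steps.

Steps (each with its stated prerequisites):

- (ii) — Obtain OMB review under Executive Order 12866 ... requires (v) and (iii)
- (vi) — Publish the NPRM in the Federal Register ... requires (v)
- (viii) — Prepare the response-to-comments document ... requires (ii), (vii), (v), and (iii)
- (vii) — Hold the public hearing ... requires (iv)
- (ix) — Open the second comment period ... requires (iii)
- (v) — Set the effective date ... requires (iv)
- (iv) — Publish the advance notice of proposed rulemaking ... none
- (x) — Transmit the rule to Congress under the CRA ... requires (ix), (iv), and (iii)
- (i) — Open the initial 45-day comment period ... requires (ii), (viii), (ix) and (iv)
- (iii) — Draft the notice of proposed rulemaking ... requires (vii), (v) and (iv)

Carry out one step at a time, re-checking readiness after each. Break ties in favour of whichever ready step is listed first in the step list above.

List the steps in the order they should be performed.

(iv) has no prerequisites → (iv) first.
Ready: (vii) and (v). (vii) is listed earlier → (vii).
Next only (v) has its prerequisites met → (v).
(vi) and (iii) are both available; (vi) is listed earlier → (vi).
(iii) needed (vii), (v) and (iv), now all done → (iii).
Ready: (ii) and (ix). (ii) is listed earlier → (ii).
(viii) now also ready, so the ready set is {(viii), (ix)}; (viii) is listed earlier → (viii).
(ix) needed (iii), now all done → (ix).
Ready: (x) and (i). (x) is listed earlier → (x).
That leaves (i) as the only ready step → (i).

(iv), (vii), (v), (vi), (iii), (ii), (viii), (ix), (x), (i)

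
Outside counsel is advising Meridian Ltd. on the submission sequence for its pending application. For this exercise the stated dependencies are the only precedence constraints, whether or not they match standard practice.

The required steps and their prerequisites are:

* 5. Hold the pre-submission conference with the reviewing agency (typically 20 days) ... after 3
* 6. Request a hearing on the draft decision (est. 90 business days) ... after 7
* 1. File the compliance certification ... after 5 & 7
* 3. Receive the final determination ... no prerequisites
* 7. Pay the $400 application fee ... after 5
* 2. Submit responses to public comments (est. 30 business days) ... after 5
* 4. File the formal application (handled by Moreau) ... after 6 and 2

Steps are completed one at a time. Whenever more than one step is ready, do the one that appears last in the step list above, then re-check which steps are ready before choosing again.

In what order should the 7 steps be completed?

3 → 5 → 2 → 7 → 1 → 6 → 4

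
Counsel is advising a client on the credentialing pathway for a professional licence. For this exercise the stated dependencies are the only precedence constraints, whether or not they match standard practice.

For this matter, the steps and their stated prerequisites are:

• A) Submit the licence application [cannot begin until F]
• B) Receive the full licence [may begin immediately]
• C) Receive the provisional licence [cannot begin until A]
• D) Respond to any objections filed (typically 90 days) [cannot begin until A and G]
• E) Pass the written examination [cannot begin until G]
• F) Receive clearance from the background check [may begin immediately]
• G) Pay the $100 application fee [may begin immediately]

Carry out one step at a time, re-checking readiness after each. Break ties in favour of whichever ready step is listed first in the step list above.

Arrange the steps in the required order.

B F A C G D E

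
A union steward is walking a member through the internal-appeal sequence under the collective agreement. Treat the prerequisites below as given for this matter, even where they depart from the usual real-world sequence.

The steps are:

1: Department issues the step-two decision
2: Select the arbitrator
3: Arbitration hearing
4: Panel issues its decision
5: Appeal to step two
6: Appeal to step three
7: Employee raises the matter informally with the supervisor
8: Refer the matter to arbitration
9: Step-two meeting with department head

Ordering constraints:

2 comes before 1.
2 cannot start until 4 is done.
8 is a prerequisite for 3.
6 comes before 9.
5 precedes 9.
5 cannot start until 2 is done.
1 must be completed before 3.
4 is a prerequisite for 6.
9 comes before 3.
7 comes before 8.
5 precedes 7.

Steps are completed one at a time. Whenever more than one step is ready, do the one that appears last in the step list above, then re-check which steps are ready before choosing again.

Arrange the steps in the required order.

4 is the only step with nothing outstanding, so it goes first.
Now 6 and 2 have their prerequisites met. 6 is listed later, so 6 next.
Next only 2 has its prerequisites met → 2.
Ready: 5 and 1. 5 is listed later → 5.
Ready: 9, 7 and 1. 9 is listed later → 9.
7 and 1 are both available; 7 is listed later → 7.
Ready: 8 and 1. 8 is listed later → 8.
1 needed 2, now all done → 1.
3 needed 9, 8 and 1, now all done → 3.

4, 6, 2, 5, 9, 7, 8, 1, 3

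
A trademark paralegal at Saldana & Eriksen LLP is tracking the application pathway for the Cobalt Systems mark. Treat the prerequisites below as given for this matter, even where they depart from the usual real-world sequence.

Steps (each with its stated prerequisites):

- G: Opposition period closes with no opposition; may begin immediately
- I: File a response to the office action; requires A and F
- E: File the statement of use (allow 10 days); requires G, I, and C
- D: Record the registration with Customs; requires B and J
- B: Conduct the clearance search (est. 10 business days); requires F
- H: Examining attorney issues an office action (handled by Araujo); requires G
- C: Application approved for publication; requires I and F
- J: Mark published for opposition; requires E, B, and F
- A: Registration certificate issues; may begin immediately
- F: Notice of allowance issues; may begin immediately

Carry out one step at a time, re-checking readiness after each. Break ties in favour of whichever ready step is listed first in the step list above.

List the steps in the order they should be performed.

G H A F I B C E J D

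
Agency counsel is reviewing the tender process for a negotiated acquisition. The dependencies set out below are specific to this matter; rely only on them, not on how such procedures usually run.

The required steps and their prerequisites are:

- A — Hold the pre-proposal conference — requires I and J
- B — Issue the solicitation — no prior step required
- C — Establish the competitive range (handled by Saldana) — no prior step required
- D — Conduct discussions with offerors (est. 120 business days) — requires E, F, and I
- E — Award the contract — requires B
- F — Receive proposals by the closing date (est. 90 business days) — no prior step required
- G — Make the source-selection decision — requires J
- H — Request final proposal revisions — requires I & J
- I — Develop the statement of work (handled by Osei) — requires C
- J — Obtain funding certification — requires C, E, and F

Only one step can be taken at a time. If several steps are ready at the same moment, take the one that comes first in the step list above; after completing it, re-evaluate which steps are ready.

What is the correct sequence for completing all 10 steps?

B, C, E, F, I, D, J, A, G, H

Nothing is required for B, C and F. B is listed earlier → B first.
E now also ready, so the ready set is {C, E, F}; C is listed earlier → C.
I now also ready, so the ready set is {E, F, I}; E is listed earlier → E.
Ready: F and I. F is listed earlier → F.
J now also ready, so the ready set is {I, J}; I is listed earlier → I.
Now D and J have their prerequisites met. D is listed earlier, so D next.
J is the only step now ready → J.
Now A, G and H have their prerequisites met. A is listed earlier, so A next.
Ready: G and H. G is listed earlier → G.
That leaves H as the only ready step → H.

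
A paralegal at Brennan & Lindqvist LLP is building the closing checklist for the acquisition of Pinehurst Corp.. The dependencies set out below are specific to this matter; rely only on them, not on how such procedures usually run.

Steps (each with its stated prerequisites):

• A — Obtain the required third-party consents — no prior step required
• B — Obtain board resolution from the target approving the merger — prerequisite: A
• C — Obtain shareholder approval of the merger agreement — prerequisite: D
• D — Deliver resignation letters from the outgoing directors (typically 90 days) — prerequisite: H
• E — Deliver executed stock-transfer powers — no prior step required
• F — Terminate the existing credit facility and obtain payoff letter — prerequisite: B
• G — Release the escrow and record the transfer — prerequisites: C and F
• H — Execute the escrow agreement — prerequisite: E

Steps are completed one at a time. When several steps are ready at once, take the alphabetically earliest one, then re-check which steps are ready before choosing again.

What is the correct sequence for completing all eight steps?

A → B → E → F → H → D → C → G

Nothing is required for A and E. A has the earlier label → A first.
B and E are both available; B has the earlier label → B.
F now also ready, so the ready set is {E, F}; E has the earlier label → E.
F and H are both available; F has the earlier label → F.
H is the only step now ready → H.
D needed H, now all done → D.
C needed D, now all done → C.
G needed C and F, now all done → G.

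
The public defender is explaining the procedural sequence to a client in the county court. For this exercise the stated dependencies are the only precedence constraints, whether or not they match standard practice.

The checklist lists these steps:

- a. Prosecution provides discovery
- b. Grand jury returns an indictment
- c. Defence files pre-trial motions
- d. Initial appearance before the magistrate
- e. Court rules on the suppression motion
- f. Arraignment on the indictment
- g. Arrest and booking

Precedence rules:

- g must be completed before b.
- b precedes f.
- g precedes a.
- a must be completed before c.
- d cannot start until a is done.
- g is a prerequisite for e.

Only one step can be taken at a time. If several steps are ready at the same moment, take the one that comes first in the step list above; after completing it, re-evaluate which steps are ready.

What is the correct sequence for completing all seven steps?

g, a, b, c, d, e, f

Only g has no prerequisites, so it is first.
a, b and e are all available; a is listed earlier → a.
Now b, c, d and e have their prerequisites met. b is listed earlier, so b next.
f now also ready, so the ready set is {c, d, e, f}; c is listed earlier → c.
d, e and f are all available; d is listed earlier → d.
e and f are both available; e is listed earlier → e.
f needed b, now all done → f.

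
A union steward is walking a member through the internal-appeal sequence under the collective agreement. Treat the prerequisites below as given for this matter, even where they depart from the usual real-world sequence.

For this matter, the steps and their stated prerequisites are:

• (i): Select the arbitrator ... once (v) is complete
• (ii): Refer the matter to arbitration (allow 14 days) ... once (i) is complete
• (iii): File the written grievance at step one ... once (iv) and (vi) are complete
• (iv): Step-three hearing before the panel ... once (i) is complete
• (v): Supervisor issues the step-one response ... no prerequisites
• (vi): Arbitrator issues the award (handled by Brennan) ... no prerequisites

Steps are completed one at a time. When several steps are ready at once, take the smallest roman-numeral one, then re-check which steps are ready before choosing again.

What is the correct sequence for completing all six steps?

(v) (i) (ii) (iv) (vi) (iii)

(v) and (vi) have no prerequisites; (v) has the earlier label, so (v) is first.
(i) and (vi) are both available; (i) has the earlier label → (i).
(ii), (iv) and (vi) are all available; (ii) has the earlier label → (ii).
(iv) and (vi) are both available; (iv) has the earlier label → (iv).
Next only (vi) has its prerequisites met → (vi).
That leaves (iii) as the only ready step → (iii).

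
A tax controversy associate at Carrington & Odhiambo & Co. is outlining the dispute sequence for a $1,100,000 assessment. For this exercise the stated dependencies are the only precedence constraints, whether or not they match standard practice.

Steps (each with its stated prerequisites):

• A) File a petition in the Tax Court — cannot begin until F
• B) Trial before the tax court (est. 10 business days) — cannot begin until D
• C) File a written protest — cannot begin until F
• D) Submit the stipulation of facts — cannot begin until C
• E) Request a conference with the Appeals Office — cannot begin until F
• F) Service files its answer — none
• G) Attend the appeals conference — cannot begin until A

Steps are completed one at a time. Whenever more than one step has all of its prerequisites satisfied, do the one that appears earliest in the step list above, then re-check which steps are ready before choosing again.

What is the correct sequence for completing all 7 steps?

F → A → C → D → B → E → G

Only F has no prerequisites, so it is first.
Ready: A, C and E. A is listed earlier → A.
Ready: C, E and G. C is listed earlier → C.
D now also ready, so the ready set is {D, E, G}; D is listed earlier → D.
B now also ready, so the ready set is {B, E, G}; B is listed earlier → B.
E and G are both available; E is listed earlier → E.
Next only G has its prerequisites met → G.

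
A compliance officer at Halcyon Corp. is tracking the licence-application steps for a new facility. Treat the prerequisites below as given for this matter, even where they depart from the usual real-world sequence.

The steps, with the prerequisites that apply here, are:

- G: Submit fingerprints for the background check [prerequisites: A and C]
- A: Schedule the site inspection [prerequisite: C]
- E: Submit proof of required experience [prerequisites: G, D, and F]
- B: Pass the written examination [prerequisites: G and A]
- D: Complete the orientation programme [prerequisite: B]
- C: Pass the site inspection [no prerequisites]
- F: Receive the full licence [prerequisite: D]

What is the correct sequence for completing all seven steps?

C has no prerequisites → C first.
A is the only step now ready → A.
G is the only step now ready → G.
Next only B has its prerequisites met → B.
D is the only step now ready → D.
F is the only step now ready → F.
Next only E has its prerequisites met → E.

C → A → G → B → D → F → E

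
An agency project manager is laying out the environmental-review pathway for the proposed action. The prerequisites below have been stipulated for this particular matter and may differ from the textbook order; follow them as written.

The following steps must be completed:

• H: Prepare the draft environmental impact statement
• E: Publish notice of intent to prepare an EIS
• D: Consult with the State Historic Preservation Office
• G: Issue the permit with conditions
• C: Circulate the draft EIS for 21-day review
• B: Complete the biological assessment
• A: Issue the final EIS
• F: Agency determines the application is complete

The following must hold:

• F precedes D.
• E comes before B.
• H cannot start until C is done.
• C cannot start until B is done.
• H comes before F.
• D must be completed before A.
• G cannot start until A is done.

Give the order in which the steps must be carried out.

E has no prerequisites → E first.
That leaves B as the only ready step → B.
That leaves C as the only ready step → C.
H needed C, now all done → H.
F needed H, now all done → F.
Next only D has its prerequisites met → D.
That leaves A as the only ready step → A.
G is the only step now ready → G.

E B C H F D A G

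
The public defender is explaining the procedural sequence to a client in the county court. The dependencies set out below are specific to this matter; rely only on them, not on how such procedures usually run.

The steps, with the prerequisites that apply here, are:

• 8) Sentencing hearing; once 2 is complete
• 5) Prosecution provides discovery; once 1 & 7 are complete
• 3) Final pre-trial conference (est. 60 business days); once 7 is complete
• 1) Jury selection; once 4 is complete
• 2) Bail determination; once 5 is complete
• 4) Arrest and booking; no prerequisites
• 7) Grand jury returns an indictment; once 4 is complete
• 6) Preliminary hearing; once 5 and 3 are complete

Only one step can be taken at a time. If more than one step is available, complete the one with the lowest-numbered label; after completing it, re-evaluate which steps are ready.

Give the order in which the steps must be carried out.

4 has no prerequisites → 4 first.
1 and 7 are both available; 1 has the earlier label → 1.
That leaves 7 as the only ready step → 7.
Now 3 and 5 have their prerequisites met. 3 has the earlier label, so 3 next.
5 is the only step now ready → 5.
Ready: 2 and 6. 2 has the earlier label → 2.
6 and 8 are both available; 6 has the earlier label → 6.
8 needed 2, now all done → 8.

4, 1, 7, 3, 5, 2, 6, 8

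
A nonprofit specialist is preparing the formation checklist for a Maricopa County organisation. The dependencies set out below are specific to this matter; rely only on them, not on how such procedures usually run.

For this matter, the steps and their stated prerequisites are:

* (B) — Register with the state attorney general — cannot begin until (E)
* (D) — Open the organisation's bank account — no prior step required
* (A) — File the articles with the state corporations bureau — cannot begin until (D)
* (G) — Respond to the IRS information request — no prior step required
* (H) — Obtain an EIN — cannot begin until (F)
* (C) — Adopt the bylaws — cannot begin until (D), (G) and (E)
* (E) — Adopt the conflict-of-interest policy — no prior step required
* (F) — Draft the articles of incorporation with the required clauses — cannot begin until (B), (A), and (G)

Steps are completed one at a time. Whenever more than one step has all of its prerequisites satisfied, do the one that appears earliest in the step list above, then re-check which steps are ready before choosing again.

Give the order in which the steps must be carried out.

(D), (A), (G), (E), (B), (C), (F), (H)

Nothing is required for (D), (G) and (E). (D) is listed earlier → (D) first.
(A) now also ready, so the ready set is {(A), (G), (E)}; (A) is listed earlier → (A).
Ready: (G) and (E). (G) is listed earlier → (G).
Next only (E) has its prerequisites met → (E).
Now (B) and (C) have their prerequisites met. (B) is listed earlier, so (B) next.
Now (C) and (F) have their prerequisites met. (C) is listed earlier, so (C) next.
Next only (F) has its prerequisites met → (F).
Next only (H) has its prerequisites met → (H).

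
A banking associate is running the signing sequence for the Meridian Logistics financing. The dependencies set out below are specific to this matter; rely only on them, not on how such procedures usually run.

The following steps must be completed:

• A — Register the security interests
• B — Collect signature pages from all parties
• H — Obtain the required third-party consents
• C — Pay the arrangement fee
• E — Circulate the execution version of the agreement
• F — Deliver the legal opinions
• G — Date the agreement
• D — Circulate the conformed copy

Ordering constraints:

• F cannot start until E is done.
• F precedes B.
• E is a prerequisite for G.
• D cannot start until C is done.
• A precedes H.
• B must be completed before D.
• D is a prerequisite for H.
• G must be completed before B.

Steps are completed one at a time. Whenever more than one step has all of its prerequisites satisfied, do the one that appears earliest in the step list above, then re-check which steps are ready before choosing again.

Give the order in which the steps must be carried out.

A, C and E have no prerequisites; A is listed earlier, so A is first.
Ready: C and E. C is listed earlier → C.
E is the only step now ready → E.
F and G are both available; F is listed earlier → F.
Next only G has its prerequisites met → G.
B needed F and G, now all done → B.
Next only D has its prerequisites met → D.
That leaves H as the only ready step → H.

A, C, E, F, G, B, D, H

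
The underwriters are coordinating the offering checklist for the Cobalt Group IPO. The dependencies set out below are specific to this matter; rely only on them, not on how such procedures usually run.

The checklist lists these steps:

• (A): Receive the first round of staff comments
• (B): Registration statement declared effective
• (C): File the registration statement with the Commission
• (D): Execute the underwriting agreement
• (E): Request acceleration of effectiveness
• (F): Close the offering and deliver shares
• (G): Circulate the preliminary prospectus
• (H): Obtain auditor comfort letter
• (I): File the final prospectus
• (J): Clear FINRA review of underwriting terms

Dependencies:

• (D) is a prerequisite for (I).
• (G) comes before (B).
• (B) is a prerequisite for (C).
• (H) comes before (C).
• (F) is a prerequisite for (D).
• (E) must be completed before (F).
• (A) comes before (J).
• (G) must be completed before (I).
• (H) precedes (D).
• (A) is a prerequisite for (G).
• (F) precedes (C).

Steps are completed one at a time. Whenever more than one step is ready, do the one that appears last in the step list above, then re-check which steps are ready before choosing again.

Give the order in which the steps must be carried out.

(H), (E), (F), (D), (A), (J), (G), (I), (B), (C)

(H), (E) and (A) have no prerequisites; (H) is listed later, so (H) is first.
(E) and (A) are both available; (E) is listed later → (E).
(F) now also ready, so the ready set is {(F), (A)}; (F) is listed later → (F).
(D) now also ready, so the ready set is {(D), (A)}; (D) is listed later → (D).
That leaves (A) as the only ready step → (A).
Ready: (J) and (G). (J) is listed later → (J).
Next only (G) has its prerequisites met → (G).
Ready: (I) and (B). (I) is listed later → (I).
(B) is the only step now ready → (B).
(C) needed (H), (F) and (B), now all done → (C).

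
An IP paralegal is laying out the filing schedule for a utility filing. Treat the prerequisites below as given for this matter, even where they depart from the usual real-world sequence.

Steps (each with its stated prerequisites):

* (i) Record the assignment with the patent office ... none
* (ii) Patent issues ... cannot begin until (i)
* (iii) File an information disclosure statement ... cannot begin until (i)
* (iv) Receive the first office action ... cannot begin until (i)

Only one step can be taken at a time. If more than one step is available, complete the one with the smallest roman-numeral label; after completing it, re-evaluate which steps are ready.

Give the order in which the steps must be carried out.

(i), (ii), (iii), (iv)

(i) has no prerequisites → (i) first.
Now (ii), (iii) and (iv) have their prerequisites met. (ii) has the earlier label, so (ii) next.
(iii) and (iv) are both available; (iii) has the earlier label → (iii).
(iv) is the only step now ready → (iv).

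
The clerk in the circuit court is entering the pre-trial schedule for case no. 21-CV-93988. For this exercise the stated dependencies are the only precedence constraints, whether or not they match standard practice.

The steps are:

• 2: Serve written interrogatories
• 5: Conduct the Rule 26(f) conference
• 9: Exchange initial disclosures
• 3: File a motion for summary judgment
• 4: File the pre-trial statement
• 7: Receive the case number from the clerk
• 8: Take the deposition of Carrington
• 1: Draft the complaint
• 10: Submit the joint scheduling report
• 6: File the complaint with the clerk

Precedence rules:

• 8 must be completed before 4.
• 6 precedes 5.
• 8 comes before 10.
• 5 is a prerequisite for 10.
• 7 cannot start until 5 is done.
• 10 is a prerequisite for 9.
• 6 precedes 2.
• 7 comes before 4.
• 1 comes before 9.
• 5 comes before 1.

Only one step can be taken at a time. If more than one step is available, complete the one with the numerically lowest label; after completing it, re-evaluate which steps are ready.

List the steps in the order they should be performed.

3, 6, 2, 5, 1, 7, 8, 4, 10, 9

Nothing is required for 3, 6 and 8. 3 has the earlier label → 3 first.
Now 6 and 8 have their prerequisites met. 6 has the earlier label, so 6 next.
2 and 5 now also ready, so the ready set is {2, 5, 8}; 2 has the earlier label → 2.
Ready: 5 and 8. 5 has the earlier label → 5.
Now 1, 7 and 8 have their prerequisites met. 1 has the earlier label, so 1 next.
Ready: 7 and 8. 7 has the earlier label → 7.
That leaves 8 as the only ready step → 8.
4 and 10 are both available; 4 has the earlier label → 4.
10 needed 5 and 8, now all done → 10.
That leaves 9 as the only ready step → 9.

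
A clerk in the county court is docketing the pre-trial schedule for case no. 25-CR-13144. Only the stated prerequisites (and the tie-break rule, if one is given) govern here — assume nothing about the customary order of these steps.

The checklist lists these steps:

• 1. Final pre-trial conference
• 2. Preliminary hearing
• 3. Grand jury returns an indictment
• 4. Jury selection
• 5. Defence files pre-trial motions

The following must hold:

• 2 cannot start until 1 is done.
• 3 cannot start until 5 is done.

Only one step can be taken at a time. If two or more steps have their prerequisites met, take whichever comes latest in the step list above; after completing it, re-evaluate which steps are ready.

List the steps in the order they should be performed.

5 4 3 1 2

5, 4 and 1 have no prerequisites; 5 is listed later, so 5 is first.
Now 4, 3 and 1 have their prerequisites met. 4 is listed later, so 4 next.
Now 3 and 1 have their prerequisites met. 3 is listed later, so 3 next.
Next only 1 has its prerequisites met → 1.
2 is the only step now ready → 2.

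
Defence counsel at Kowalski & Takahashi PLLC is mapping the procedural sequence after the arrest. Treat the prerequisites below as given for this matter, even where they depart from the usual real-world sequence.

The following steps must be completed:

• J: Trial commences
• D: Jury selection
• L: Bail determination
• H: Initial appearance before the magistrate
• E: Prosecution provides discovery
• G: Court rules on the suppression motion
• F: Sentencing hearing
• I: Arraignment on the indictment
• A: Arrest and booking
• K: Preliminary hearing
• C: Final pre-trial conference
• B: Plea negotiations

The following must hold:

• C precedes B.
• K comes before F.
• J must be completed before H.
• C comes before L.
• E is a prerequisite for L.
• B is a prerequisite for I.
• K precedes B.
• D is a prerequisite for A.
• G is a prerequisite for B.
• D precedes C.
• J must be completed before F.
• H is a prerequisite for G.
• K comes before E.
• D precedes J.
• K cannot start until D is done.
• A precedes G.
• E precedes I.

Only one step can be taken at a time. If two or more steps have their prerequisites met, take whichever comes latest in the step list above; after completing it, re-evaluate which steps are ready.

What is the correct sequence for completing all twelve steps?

Only D has no prerequisites, so it is first.
C, K, A and J are all available; C is listed later → C.
Ready: K, A and J. K is listed later → K.
A, E and J are all available; A is listed later → A.
Ready: E and J. E is listed later → E.
L now also ready, so the ready set is {L, J}; L is listed later → L.
J is the only step now ready → J.
Ready: F and H. F is listed later → F.
H needed J, now all done → H.
That leaves G as the only ready step → G.
B needed C, K and G, now all done → B.
I is the only step now ready → I.

D → C → K → A → E → L → J → F → H → G → B → I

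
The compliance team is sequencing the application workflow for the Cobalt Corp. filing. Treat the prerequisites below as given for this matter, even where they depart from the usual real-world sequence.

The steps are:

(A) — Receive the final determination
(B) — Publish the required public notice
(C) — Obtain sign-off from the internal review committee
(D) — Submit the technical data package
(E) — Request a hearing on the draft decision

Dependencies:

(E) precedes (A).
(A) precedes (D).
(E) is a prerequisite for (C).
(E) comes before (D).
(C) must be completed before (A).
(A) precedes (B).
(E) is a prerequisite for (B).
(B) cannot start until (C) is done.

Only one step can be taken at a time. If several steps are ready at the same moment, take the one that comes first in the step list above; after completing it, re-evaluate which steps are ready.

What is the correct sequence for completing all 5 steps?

(E) is the only step with nothing outstanding, so it goes first.
Next only (C) has its prerequisites met → (C).
(A) needed (C) and (E), now all done → (A).
Ready: (B) and (D). (B) is listed earlier → (B).
(D) needed (A) and (E), now all done → (D).

(E), (C), (A), (B), (D)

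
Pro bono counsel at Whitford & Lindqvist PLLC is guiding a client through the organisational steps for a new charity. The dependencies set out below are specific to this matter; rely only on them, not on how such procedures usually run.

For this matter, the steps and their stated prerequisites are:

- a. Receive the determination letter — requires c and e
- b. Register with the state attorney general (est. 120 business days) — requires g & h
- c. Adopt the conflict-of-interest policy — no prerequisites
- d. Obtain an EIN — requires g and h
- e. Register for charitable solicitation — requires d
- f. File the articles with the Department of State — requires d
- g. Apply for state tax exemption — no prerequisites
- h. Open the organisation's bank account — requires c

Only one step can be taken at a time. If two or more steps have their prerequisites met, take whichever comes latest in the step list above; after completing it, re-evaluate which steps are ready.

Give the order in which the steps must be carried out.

g and c have no prerequisites; g is listed later, so g is first.
c is the only step now ready → c.
h needed c, now all done → h.
Now d and b have their prerequisites met. d is listed later, so d next.
f and e now also ready, so the ready set is {f, e, b}; f is listed later → f.
e and b are both available; e is listed later → e.
a now also ready, so the ready set is {b, a}; b is listed later → b.
Next only a has its prerequisites met → a.

g c h d f e b a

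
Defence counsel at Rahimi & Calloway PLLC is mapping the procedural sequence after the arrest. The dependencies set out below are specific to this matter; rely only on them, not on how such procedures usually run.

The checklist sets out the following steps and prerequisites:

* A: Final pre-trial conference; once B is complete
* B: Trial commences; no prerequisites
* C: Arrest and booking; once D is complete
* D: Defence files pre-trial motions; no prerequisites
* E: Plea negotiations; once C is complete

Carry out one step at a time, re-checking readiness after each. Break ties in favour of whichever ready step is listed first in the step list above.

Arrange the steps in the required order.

B A D C E

B and D have no prerequisites; B is listed earlier, so B is first.
A now also ready, so the ready set is {A, D}; A is listed earlier → A.
Next only D has its prerequisites met → D.
C is the only step now ready → C.
E needed C, now all done → E.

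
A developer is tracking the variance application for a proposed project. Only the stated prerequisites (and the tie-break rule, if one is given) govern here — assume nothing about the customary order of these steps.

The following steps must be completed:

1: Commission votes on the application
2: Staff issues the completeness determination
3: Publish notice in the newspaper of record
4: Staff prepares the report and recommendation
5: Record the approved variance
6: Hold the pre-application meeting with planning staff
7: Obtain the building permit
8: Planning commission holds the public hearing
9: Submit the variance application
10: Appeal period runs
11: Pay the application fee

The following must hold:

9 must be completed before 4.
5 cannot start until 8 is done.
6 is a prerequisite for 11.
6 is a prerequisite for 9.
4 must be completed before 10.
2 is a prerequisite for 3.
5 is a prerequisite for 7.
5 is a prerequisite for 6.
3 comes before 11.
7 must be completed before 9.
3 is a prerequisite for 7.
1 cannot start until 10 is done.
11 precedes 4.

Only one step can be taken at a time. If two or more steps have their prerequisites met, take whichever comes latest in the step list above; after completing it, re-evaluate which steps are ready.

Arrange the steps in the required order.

Nothing is required for 8 and 2. 8 is listed later → 8 first.
5 and 2 are both available; 5 is listed later → 5.
6 now also ready, so the ready set is {6, 2}; 6 is listed later → 6.
2 is the only step now ready → 2.
That leaves 3 as the only ready step → 3.
Now 11 and 7 have their prerequisites met. 11 is listed later, so 11 next.
7 is the only step now ready → 7.
9 needed 7 and 6, now all done → 9.
That leaves 4 as the only ready step → 4.
That leaves 10 as the only ready step → 10.
1 needed 10, now all done → 1.

8, 5, 6, 2, 3, 11, 7, 9, 4, 10, 1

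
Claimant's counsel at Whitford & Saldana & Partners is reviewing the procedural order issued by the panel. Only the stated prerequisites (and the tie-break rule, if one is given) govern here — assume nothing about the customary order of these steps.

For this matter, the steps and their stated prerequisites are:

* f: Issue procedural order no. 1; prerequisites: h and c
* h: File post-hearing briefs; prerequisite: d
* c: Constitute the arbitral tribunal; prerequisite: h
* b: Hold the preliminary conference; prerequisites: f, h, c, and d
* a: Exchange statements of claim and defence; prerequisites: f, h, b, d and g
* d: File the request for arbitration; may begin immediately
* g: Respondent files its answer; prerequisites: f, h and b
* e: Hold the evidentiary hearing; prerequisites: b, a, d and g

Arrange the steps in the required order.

d, h, c, f, b, g, a, e

Only d has no prerequisites, so it is first.
h needed d, now all done → h.
That leaves c as the only ready step → c.
Next only f has its prerequisites met → f.
b needed f, h, c and d, now all done → b.
g is the only step now ready → g.
That leaves a as the only ready step → a.
e needed b, a, d and g, now all done → e.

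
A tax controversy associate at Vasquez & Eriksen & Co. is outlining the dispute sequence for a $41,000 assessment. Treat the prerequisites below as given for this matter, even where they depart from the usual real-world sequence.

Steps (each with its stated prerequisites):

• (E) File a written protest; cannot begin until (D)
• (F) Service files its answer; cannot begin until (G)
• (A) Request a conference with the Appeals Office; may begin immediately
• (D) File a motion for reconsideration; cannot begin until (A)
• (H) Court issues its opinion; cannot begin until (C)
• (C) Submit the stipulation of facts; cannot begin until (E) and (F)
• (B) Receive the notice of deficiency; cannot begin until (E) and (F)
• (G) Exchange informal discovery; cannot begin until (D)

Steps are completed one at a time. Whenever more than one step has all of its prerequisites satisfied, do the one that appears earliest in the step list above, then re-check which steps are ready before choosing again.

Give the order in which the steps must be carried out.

(A), (D), (E), (G), (F), (C), (H), (B)

Only (A) has no prerequisites, so it is first.
(D) needed (A), now all done → (D).
Now (E) and (G) have their prerequisites met. (E) is listed earlier, so (E) next.
Next only (G) has its prerequisites met → (G).
Next only (F) has its prerequisites met → (F).
Now (C) and (B) have their prerequisites met. (C) is listed earlier, so (C) next.
Now (H) and (B) have their prerequisites met. (H) is listed earlier, so (H) next.
(B) needed (E) and (F), now all done → (B).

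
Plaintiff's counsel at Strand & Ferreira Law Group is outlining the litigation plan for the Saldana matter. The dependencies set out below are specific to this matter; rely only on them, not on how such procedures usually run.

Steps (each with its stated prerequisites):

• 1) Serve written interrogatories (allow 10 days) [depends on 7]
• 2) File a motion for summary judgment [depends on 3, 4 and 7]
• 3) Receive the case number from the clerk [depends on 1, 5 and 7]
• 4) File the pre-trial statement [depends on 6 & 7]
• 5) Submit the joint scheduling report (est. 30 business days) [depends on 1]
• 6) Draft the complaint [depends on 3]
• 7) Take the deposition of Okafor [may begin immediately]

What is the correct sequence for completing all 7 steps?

Only 7 has no prerequisites, so it is first.
1 needed 7, now all done → 1.
5 needed 1, now all done → 5.
3 needed 1, 5 and 7, now all done → 3.
6 is the only step now ready → 6.
4 is the only step now ready → 4.
2 is the only step now ready → 2.

7, 1, 5, 3, 6, 4, 2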